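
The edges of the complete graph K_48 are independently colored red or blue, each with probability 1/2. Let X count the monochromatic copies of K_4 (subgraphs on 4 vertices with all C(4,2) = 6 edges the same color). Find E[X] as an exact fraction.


Let X = Σ_S X_S over the C(48, 4) = 194580 subsets S of size 4, where X_S = 1 if the K_4 on S is monochromatic.
For a fixed S, the K_4 on S has C(4, 2) = 6 edges. P[all 6 edges red] = (1/2)^6, and likewise for blue, so P[monochromatic] = 2·(1/2)^6 = 2^{1 − 6} = 1/32.
By linearity of expectation: E[X] = C(48, 4) · 2^{1 − 6} = 194580 · 1/32 = 48645/8.
Numerically: E[X] ≈ 6080.62500.

E[X] = C(48,4)·2^(1−C(4,2)) = 48645/8 ≈ 6080.62500.


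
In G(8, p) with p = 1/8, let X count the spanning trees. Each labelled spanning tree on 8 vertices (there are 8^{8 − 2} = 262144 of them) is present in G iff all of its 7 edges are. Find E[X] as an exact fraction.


K_8 has 8^{8 − 2} = 262144 labelled spanning trees.
For each such spanning tree H, let X_H = 1 if all 7 edges of H are present in G. Then P[X_H = 1] = p^{7} = (1/8)^{7} = 1/2097152.
Summing the indicators: E[X] = Σ_H E[X_H] = 262144 · p^{7} = 262144 · 1/2097152 = 1/8.
Numerically: E[X] ≈ 0.125.

E[X] = 262144 · (1/8)^{7} = 1/8 ≈ 0.125.


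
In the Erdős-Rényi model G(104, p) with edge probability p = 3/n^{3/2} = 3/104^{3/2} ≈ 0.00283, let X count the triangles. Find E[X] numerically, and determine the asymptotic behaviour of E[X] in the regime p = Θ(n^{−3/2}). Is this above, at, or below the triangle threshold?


Number of potential triangles: C(104, 3) = 182104.
Each occurs with probability p³ ≈ (0.00283)³ ≈ 2.26315e-08.
By linearity: E[X] = C(104, 3)·p³ ≈ 182104 · 2.26315e-08 ≈ 0.004.
Since α = 3/2 > 1, p = c/n^{3/2} = o(1/n) is below the triangle threshold p ~ 1/n. Asymptotically E[X] ~ (c³/6)·n^{3(1−α)} = (3³/6)·n^{-1.5} → 0, so by Markov's inequality G has no triangles w.h.p.

E[X] ≈ 0.004; in regime p = Θ(1/n^{3/2}) E[X] tends to 0 (below the triangle threshold p ~ 1/n).


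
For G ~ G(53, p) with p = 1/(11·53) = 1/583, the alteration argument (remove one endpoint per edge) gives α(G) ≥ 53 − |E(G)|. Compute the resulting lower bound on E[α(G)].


E[|E(G)|] = C(53, 2)·p = 1378 · (1/583) = 26/11.
E[α(G)] ≥ n − E[|E(G)|] = 53 − 26/11 = 557/11.
Numerically: ≈ 50.636.
(This is only a lower bound; the true E[α(G)] may be larger.)

E[α(G)] ≥ 557/11 ≈ 50.636.


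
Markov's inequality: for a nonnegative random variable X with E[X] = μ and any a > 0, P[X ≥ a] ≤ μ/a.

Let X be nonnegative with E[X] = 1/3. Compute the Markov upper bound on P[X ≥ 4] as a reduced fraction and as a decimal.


μ = E[X] = 1/3, a = 4.
Markov: P[X ≥ 4] ≤ μ/a = (1/3)/4 = 1/12.
Numerically: ≈ 0.0833.
(Since a = 4 > μ = 0.3333, the bound 1/12 is < 1 and informative.)

P[X ≥ 4] ≤ 1/12 ≈ 0.0833.


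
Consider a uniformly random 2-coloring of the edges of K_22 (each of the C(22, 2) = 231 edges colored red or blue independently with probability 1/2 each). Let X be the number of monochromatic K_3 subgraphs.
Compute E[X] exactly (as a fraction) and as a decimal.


Let X = Σ_S X_S over the C(22, 3) = 1540 subsets S of size 3, where X_S = 1 if the K_3 on S is monochromatic.
For a fixed S, the K_3 on S has C(3, 2) = 3 edges. P[all 3 edges red] = (1/2)^3, and likewise for blue, so P[monochromatic] = 2·(1/2)^3 = 2^{1 − 3} = 1/4.
By linearity: E[X] = C(22, 3) · 2^{1 − 3} = 1540 · 1/4 = 385.
Numerically: E[X] ≈ 385.000000.

E[X] = C(22,3)·2^(1−C(3,2)) = 385 ≈ 385.000000.


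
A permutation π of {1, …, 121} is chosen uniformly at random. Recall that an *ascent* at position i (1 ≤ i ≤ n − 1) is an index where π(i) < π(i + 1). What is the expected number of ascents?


Write X = Σ X_I over i = 1, …, 120, with X_I the indicator of one ascent.
There are 120 indicators.
For each fixed i, the pair (π(i), π(i+1)) is a uniformly random ordered pair of distinct values from {1, …, 121}; by symmetry P[π(i) < π(i+1)] = 1/2.
By linearity: E[X] = 120 · (1/2) = (121 − 1) · (1/2) = 60 ≈ 60.0000.

E[X] = 60 = 60.0000.


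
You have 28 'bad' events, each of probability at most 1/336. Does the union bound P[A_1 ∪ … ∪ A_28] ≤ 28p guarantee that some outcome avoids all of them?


Union bound: P[∪_{i=1}^{28} A_i] ≤ Σ_i P[A_i] ≤ 28·p = 28·(1/336) = 1/12.
Numerically: 1/12 ≈ 0.0833333.
Is 1/12 < 1? YES.
Since P[∪ A_i] ≤ 1/12 < 1, the complement has P[∩ A_i^c] ≥ 1 − 1/12 = 11/12 > 0, so some outcome avoids every A_i.

28·p = 1/12 ≈ 0.0833333; existence CERTIFIED by the union bound.


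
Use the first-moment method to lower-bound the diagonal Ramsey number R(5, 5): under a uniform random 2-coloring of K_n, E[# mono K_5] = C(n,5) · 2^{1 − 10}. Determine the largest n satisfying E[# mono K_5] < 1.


We need C(n, 5) · 2^{1 − 10} < 1, i.e. C(n, 5) < 2^{10 − 1} = 512.
Check values of n near the boundary:
  n = 6: C(6, 5) = 6; 6 < 512? YES
  n = 7: C(7, 5) = 21; 21 < 512? YES
  n = 8: C(8, 5) = 56; 56 < 512? YES
  n = 9: C(9, 5) = 126; 126 < 512? YES
  n = 10: C(10, 5) = 252; 252 < 512? YES
  n = 11: C(11, 5) = 462; 462 < 512? YES
  n = 12: C(12, 5) = 792; 792 < 512? NO
  n = 13: C(13, 5) = 1287; 1287 < 512? NO
  n = 14: C(14, 5) = 2002; 2002 < 512? NO
The largest n with C(n, 5) < 512 is n = 11 (where E[X] = 231/256 ≈ 0.9023). Hence R(5, 5) > 11, i.e. R(5, 5) ≥ 12.

Largest n = 11; hence R(5, 5) > 11.


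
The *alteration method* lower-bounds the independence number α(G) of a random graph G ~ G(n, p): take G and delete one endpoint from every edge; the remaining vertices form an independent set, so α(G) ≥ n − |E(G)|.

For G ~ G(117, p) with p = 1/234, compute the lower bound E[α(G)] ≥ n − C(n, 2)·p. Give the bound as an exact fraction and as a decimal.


E[|E(G)|] = C(117, 2)·p = 6786 · (1/234) = 29.
E[α(G)] ≥ n − E[|E(G)|] = 117 − 29 = 88.
Numerically: ≈ 88.000.
(This is only a lower bound; the true E[α(G)] may be larger.)

E[α(G)] ≥ 88 ≈ 88.000.


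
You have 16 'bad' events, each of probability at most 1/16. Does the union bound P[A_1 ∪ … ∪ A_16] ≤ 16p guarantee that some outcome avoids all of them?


Union bound: P[∪_{i=1}^{16} A_i] ≤ Σ_i P[A_i] ≤ 16·p = 16·(1/16) = 1.
Numerically: 1 ≈ 1.0000.
Is 1 < 1? NO.
Since the bound 1 is ≥ 1, the union bound is uninformative here; it does NOT by itself certify existence.

16·p = 1 ≈ 1.0000; existence NOT certified by the union bound.


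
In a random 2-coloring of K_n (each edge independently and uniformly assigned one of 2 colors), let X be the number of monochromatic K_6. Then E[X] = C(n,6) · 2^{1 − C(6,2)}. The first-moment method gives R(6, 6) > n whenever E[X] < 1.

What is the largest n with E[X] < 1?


We need C(n, 6) · 2^{1 − 15} < 1, i.e. C(n, 6) < 2^{15 − 1} = 16384.
Check values of n near the boundary:
  n = 16: C(16, 6) = 8008; 8008 < 16384? YES
  n = 17: C(17, 6) = 12376; 12376 < 16384? YES
  n = 18: C(18, 6) = 18564; 18564 < 16384? NO
The largest n with C(n, 6) < 16384 is n = 17 (where E[X] = 1547/2048 ≈ 0.755371). Hence R(6, 6) > 17, i.e. R(6, 6) ≥ 18.

Largest n = 17; hence R(6, 6) > 17.


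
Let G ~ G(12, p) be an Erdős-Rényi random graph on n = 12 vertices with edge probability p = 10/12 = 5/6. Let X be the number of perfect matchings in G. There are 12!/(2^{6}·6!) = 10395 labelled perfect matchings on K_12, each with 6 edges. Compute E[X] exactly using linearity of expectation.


K_12 has 12!/(2^{6}·6!) = 10395 labelled perfect matchings.
For each such perfect matching H, let X_H = 1 if all 6 edges of H are present in G. Then P[X_H = 1] = p^{6} = (5/6)^{6} = 15625/46656.
By linearity: E[X] = Σ_H E[X_H] = 10395 · p^{6} = 10395 · 15625/46656 = 6015625/1728.
Numerically: E[X] ≈ 3481.26.

E[X] = 10395 · (5/6)^{6} = 6015625/1728 ≈ 3481.26.


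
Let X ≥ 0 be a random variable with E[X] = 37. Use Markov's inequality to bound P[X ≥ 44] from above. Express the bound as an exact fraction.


μ = E[X] = 37, a = 44.
Markov: P[X ≥ 44] ≤ μ/a = (37)/44 = 37/44.
Numerically: ≈ 0.841.
(Since a = 44 > μ = 37.000, the bound 37/44 is < 1 and informative.)

P[X ≥ 44] ≤ 37/44 ≈ 0.841.


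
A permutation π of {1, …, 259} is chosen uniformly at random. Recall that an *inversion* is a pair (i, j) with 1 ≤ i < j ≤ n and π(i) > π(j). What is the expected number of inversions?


Write X = Σ X_I over the C(259, 2) = 33411 pairs i < j, with X_I the indicator of one inversion.
There are 33411 indicators.
For each fixed pair i < j, the values π(i) and π(j) are two distinct elements of {1, …, 259} in uniformly random order; by symmetry P[π(i) > π(j)] = 1/2.
By linearity: E[X] = 33411 · (1/2) = C(259, 2) · (1/2) = 33411/2 = 33411/2 ≈ 16705.50000.

E[X] = 33411/2 = 16705.50000.


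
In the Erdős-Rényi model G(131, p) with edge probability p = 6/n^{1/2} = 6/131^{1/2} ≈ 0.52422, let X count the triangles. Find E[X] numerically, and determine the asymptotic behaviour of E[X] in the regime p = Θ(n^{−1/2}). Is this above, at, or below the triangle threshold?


Number of potential triangles: C(131, 3) = 366145.
Each occurs with probability p³ ≈ (0.52422)³ ≈ 1.4406113e-01.
By linearity: E[X] = C(131, 3)·p³ ≈ 366145 · 1.4406113e-01 ≈ 52747.26131.
Since α = 1/2 < 1, p = c/n^{1/2} ≫ 1/n is above the triangle threshold p ~ 1/n. Asymptotically E[X] ~ (c³/6)·n^{3(1−α)} = (6³/6)·n^{1.5} → ∞; triangles are abundant w.h.p.

E[X] ≈ 52747.26131; in regime p = Θ(1/n^{1/2}) E[X] diverges (above the triangle threshold p ~ 1/n).


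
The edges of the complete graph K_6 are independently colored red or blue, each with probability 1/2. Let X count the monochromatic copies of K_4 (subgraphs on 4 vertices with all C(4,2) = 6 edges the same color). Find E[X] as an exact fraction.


Let X = Σ_S X_S over the C(6, 4) = 15 subsets S of size 4, where X_S = 1 if the K_4 on S is monochromatic.
For a fixed S, the K_4 on S has C(4, 2) = 6 edges. P[all 6 edges red] = (1/2)^6, and likewise for blue, so P[monochromatic] = 2·(1/2)^6 = 2^{1 − 6} = 1/32.
By linearity of expectation: E[X] = C(6, 4) · 2^{1 − 6} = 15 · 1/32 = 15/32.
Numerically: E[X] ≈ 0.468750.

E[X] = C(6,4)·2^(1−C(4,2)) = 15/32 ≈ 0.468750.


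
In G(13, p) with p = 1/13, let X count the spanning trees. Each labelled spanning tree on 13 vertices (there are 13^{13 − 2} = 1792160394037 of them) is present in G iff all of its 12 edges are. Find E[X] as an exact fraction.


K_13 has 13^{13 − 2} = 1792160394037 labelled spanning trees.
For each such spanning tree H, let X_H = 1 if all 12 edges of H are present in G. Then P[X_H = 1] = p^{12} = (1/13)^{12} = 1/23298085122481.
By linearity: E[X] = Σ_H E[X_H] = 1792160394037 · p^{12} = 1792160394037 · 1/23298085122481 = 1/13.
Numerically: E[X] ≈ 0.07692.

E[X] = 1792160394037 · (1/13)^{12} = 1/13 ≈ 0.07692.


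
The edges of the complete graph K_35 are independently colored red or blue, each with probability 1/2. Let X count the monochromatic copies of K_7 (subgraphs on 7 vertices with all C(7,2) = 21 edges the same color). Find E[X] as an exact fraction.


Let X = Σ_S X_S over the C(35, 7) = 6724520 subsets S of size 7, where X_S = 1 if the K_7 on S is monochromatic.
For a fixed S, the K_7 on S has C(7, 2) = 21 edges. P[all 21 edges red] = (1/2)^21, and likewise for blue, so P[monochromatic] = 2·(1/2)^21 = 2^{1 − 21} = 1/1048576.
By linearity of expectation: E[X] = C(35, 7) · 2^{1 − 21} = 6724520 · 1/1048576 = 840565/131072.
Numerically: E[X] ≈ 6.4130.

E[X] = C(35,7)·2^(1−C(7,2)) = 840565/131072 ≈ 6.4130.


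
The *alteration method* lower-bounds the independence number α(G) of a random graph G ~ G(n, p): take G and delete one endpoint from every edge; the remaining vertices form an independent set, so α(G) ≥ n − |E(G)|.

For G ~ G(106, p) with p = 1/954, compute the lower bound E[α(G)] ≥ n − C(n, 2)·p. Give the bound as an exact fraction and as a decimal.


E[|E(G)|] = C(106, 2)·p = 5565 · (1/954) = 35/6.
E[α(G)] ≥ n − E[|E(G)|] = 106 − 35/6 = 601/6.
Numerically: ≈ 100.1667.
(This is only a lower bound; the true E[α(G)] may be larger.)

E[α(G)] ≥ 601/6 ≈ 100.1667.


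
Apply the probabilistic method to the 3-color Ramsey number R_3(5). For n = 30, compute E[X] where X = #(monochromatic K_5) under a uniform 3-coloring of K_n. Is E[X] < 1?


E[X] = C(30, 5) · 3^{1 − 10} = 142506 · 3^{−9} = 142506/19683.
As a reduced fraction: E[X] = 5278/729 ≈ 7.240055.
Is E[X] < 1? NO.
Since E[X] ≥ 1, the first-moment bound is inconclusive at n = 30; it does NOT by itself certify R_3(5) > 30.

E[X] = 5278/729 ≈ 7.240055; E[X] ≥ 1; first-moment method inconclusive here.


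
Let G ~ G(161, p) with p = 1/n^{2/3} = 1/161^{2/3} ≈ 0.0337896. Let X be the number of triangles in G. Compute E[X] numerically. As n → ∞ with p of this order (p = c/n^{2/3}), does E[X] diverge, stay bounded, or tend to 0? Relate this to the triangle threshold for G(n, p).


Number of potential triangles: C(161, 3) = 682640.
Each occurs with probability p³ ≈ (0.0337896)³ ≈ 3.85787585e-05.
By linearity: E[X] = C(161, 3)·p³ ≈ 682640 · 3.85787585e-05 ≈ 26.335404.
Since α = 2/3 < 1, p = c/n^{2/3} ≫ 1/n is above the triangle threshold p ~ 1/n. Asymptotically E[X] ~ (c³/6)·n^{3(1−α)} = (1³/6)·n^{1} → ∞; triangles are abundant w.h.p.

E[X] ≈ 26.335404; in regime p = Θ(1/n^{2/3}) E[X] diverges (above the triangle threshold p ~ 1/n).


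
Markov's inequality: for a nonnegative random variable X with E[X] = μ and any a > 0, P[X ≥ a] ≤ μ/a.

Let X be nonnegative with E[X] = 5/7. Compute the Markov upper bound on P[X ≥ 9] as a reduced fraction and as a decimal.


μ = E[X] = 5/7, a = 9.
Markov: P[X ≥ 9] ≤ μ/a = (5/7)/9 = 5/63.
Numerically: ≈ 0.079365.
(Since a = 9 > μ = 0.714286, the bound 5/63 is < 1 and informative.)

P[X ≥ 9] ≤ 5/63 ≈ 0.079365.


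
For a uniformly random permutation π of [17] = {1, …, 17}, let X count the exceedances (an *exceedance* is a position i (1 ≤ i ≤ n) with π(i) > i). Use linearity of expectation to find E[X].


Write X = Σ_{i=1}^{17} X_i, where X_i = 1_{π(i) > i}.
For each fixed i, π(i) is uniform over {1, …, 17} (marginal of a uniform permutation), so P[π(i) > i] = (n − i)/n. Summing: Σ_{i=1}^{17} (n − i)/n = (0 + 1 + … + 16)/17 = 17(17 − 1)/(2·17) = (17 − 1)/2.
Hence E[X] = Σ_{i=1}^{17} (17 − i)/17 = 8 ≈ 8.000.

E[X] = 8 = 8.000.


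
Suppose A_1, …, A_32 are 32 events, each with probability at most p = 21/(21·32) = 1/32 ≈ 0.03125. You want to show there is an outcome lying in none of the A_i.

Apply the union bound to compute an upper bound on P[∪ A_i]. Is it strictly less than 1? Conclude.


Union bound: P[∪_{i=1}^{32} A_i] ≤ Σ_i P[A_i] ≤ 32·p = 32·(1/32) = 1.
Numerically: 1 ≈ 1.00000.
Is 1 < 1? NO.
Since the bound 1 is ≥ 1, the union bound is uninformative here; it does NOT by itself certify existence.

32·p = 1 ≈ 1.00000; existence NOT certified by the union bound.


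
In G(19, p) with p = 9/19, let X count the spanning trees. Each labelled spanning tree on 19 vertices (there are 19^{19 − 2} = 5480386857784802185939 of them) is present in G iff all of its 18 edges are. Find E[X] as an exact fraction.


K_19 has 19^{19 − 2} = 5480386857784802185939 labelled spanning trees.
For each such spanning tree H, let X_H = 1 if all 18 edges of H are present in G. Then P[X_H = 1] = p^{18} = (9/19)^{18} = 150094635296999121/104127350297911241532841.
By linearity of expectation: E[X] = Σ_H E[X_H] = 5480386857784802185939 · p^{18} = 5480386857784802185939 · 150094635296999121/104127350297911241532841 = 150094635296999121/19.
Numerically: E[X] ≈ 7.8997e+15.

E[X] = 5480386857784802185939 · (9/19)^{18} = 150094635296999121/19 ≈ 7.8997e+15.


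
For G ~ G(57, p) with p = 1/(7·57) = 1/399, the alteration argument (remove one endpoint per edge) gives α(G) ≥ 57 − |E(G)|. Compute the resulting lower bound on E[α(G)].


E[|E(G)|] = C(57, 2)·p = 1596 · (1/399) = 4.
E[α(G)] ≥ n − E[|E(G)|] = 57 − 4 = 53.
Numerically: ≈ 53.00000.
(This is only a lower bound; the true E[α(G)] may be larger.)

E[α(G)] ≥ 53 ≈ 53.00000.


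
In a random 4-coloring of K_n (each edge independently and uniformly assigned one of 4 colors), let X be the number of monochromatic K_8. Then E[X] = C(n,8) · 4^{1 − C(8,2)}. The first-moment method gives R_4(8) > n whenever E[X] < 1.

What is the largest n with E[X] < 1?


We need C(n, 8) · 4^{1 − 28} < 1, i.e. C(n, 8) < 4^{28 − 1} = 18014398509481984.
Check values of n near the boundary:
  n = 404: C(404, 8) = 16415071523485570; 16415071523485570 < 18014398509481984? YES
  n = 405: C(405, 8) = 16745853821188050; 16745853821188050 < 18014398509481984? YES
  n = 406: C(406, 8) = 17082453897995850; 17082453897995850 < 18014398509481984? YES
  n = 407: C(407, 8) = 17424959239309050; 17424959239309050 < 18014398509481984? YES
  n = 408: C(408, 8) = 17773458424095231; 17773458424095231 < 18014398509481984? YES
  n = 409: C(409, 8) = 18128041135797879; 18128041135797879 < 18014398509481984? NO
The largest n with C(n, 8) < 18014398509481984 is n = 408 (where E[X] = 17773458424095231/18014398509481984 ≈ 0.986625). Hence R_4(8) > 408, i.e. R_4(8) ≥ 409.

Largest n = 408; hence R_4(8) > 408.


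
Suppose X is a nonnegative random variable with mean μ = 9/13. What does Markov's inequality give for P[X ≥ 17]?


μ = E[X] = 9/13, a = 17.
Markov: P[X ≥ 17] ≤ μ/a = (9/13)/17 = 9/221.
Numerically: ≈ 0.0407.
(Since a = 17 > μ = 0.6923, the bound 9/221 is < 1 and informative.)

P[X ≥ 17] ≤ 9/221 ≈ 0.0407.


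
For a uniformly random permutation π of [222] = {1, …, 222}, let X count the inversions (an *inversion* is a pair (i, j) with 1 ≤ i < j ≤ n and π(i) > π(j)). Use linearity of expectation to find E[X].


Write X = Σ X_I over the C(222, 2) = 24531 pairs i < j, with X_I the indicator of one inversion.
There are 24531 indicators.
For each fixed pair i < j, the values π(i) and π(j) are two distinct elements of {1, …, 222} in uniformly random order; by symmetry P[π(i) > π(j)] = 1/2.
By linearity: E[X] = 24531 · (1/2) = C(222, 2) · (1/2) = 24531/2 = 24531/2 ≈ 12265.500.

E[X] = 24531/2 = 12265.500.


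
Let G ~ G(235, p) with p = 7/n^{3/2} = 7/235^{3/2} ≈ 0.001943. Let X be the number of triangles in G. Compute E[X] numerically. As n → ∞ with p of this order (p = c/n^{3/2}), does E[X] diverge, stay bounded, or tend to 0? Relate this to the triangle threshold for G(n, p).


Number of potential triangles: C(235, 3) = 2135445.
Each occurs with probability p³ ≈ (0.001943)³ ≈ 7.336497e-09.
By linearity: E[X] = C(235, 3)·p³ ≈ 2135445 · 7.336497e-09 ≈ 0.0157.
Since α = 3/2 > 1, p = c/n^{3/2} = o(1/n) is below the triangle threshold p ~ 1/n. Asymptotically E[X] ~ (c³/6)·n^{3(1−α)} = (7³/6)·n^{-1.5} → 0, so by Markov's inequality G has no triangles w.h.p.

E[X] ≈ 0.0157; in regime p = Θ(1/n^{3/2}) E[X] tends to 0 (below the triangle threshold p ~ 1/n).


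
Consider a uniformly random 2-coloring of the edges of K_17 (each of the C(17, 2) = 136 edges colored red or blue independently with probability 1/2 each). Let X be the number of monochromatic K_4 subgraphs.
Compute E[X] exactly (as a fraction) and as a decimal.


Let X = Σ_S X_S over the C(17, 4) = 2380 subsets S of size 4, where X_S = 1 if the K_4 on S is monochromatic.
For a fixed S, the K_4 on S has C(4, 2) = 6 edges. P[all 6 edges red] = (1/2)^6, and likewise for blue, so P[monochromatic] = 2·(1/2)^6 = 2^{1 − 6} = 1/32.
By linearity of expectation: E[X] = C(17, 4) · 2^{1 − 6} = 2380 · 1/32 = 595/8.
Numerically: E[X] ≈ 74.375000.

E[X] = C(17,4)·2^(1−C(4,2)) = 595/8 ≈ 74.375000.


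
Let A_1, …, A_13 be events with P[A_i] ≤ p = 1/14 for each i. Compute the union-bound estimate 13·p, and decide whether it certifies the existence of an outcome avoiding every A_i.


Union bound: P[∪_{i=1}^{13} A_i] ≤ Σ_i P[A_i] ≤ 13·p = 13·(1/14) = 13/14.
Numerically: 13/14 ≈ 0.928571.
Is 13/14 < 1? YES.
Since P[∪ A_i] ≤ 13/14 < 1, the complement has P[∩ A_i^c] ≥ 1 − 13/14 = 1/14 > 0, so some outcome avoids every A_i.

13·p = 13/14 ≈ 0.928571; existence CERTIFIED by the union bound.


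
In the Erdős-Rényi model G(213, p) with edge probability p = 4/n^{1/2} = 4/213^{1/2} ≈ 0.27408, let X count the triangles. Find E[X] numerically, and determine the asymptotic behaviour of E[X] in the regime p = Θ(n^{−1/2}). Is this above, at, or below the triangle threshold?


Number of potential triangles: C(213, 3) = 1587986.
Each occurs with probability p³ ≈ (0.27408)³ ≈ 2.0587830e-02.
By linearity: E[X] = C(213, 3)·p³ ≈ 1587986 · 2.0587830e-02 ≈ 32693.18546.
Since α = 1/2 < 1, p = c/n^{1/2} ≫ 1/n is above the triangle threshold p ~ 1/n. Asymptotically E[X] ~ (c³/6)·n^{3(1−α)} = (4³/6)·n^{1.5} → ∞; triangles are abundant w.h.p.

E[X] ≈ 32693.18546; in regime p = Θ(1/n^{1/2}) E[X] diverges (above the triangle threshold p ~ 1/n).


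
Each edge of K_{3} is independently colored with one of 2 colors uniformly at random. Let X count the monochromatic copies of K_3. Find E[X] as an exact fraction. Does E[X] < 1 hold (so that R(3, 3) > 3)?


E[X] = C(3, 3) · 2^{1 − 3} = 1 · 2^{−2} = 1/4.
As a reduced fraction: E[X] = 1/4 ≈ 0.2500.
Is E[X] < 1? YES.
Since E[X] < 1, there exists a 2-coloring of K_{3} with no monochromatic K_3; hence R(3, 3) > 3.

E[X] = 1/4 ≈ 0.2500; E[X] < 1, so R(3, 3) > 3.


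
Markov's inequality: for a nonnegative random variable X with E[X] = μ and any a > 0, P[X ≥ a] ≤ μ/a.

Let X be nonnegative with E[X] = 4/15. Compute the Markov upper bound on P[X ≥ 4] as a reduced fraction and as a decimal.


μ = E[X] = 4/15, a = 4.
Markov: P[X ≥ 4] ≤ μ/a = (4/15)/4 = 1/15.
Numerically: ≈ 0.066667.
(Since a = 4 > μ = 0.266667, the bound 1/15 is < 1 and informative.)

P[X ≥ 4] ≤ 1/15 ≈ 0.066667.


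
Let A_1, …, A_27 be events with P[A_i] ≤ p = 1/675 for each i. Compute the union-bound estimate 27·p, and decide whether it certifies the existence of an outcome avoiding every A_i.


Union bound: P[∪_{i=1}^{27} A_i] ≤ Σ_i P[A_i] ≤ 27·p = 27·(1/675) = 1/25.
Numerically: 1/25 ≈ 0.04000.
Is 1/25 < 1? YES.
Since P[∪ A_i] ≤ 1/25 < 1, the complement has P[∩ A_i^c] ≥ 1 − 1/25 = 24/25 > 0, so some outcome avoids every A_i.

27·p = 1/25 ≈ 0.04000; existence CERTIFIED by the union bound.


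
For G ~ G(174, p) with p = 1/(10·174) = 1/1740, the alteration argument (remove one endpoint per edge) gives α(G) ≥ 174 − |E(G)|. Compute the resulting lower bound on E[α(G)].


E[|E(G)|] = C(174, 2)·p = 15051 · (1/1740) = 173/20.
E[α(G)] ≥ n − E[|E(G)|] = 174 − 173/20 = 3307/20.
Numerically: ≈ 165.350.
(This is only a lower bound; the true E[α(G)] may be larger.)

E[α(G)] ≥ 3307/20 ≈ 165.350.


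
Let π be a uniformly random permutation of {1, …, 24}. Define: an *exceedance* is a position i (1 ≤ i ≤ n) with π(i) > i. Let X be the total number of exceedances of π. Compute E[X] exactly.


Write X = Σ_{i=1}^{24} X_i, where X_i = 1_{π(i) > i}.
For each fixed i, π(i) is uniform over {1, …, 24} (marginal of a uniform permutation), so P[π(i) > i] = (n − i)/n. Summing: Σ_{i=1}^{24} (n − i)/n = (0 + 1 + … + 23)/24 = 24(24 − 1)/(2·24) = (24 − 1)/2.
Hence E[X] = Σ_{i=1}^{24} (24 − i)/24 = 23/2 ≈ 11.5000.

E[X] = 23/2 = 11.5000.


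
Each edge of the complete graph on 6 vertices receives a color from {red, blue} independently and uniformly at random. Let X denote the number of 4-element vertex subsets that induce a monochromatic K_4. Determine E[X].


Let X = Σ_S X_S over the C(6, 4) = 15 subsets S of size 4, where X_S = 1 if the K_4 on S is monochromatic.
For a fixed S, the K_4 on S has C(4, 2) = 6 edges. P[all 6 edges red] = (1/2)^6, and likewise for blue, so P[monochromatic] = 2·(1/2)^6 = 2^{1 − 6} = 1/32.
By linearity of expectation: E[X] = C(6, 4) · 2^{1 − 6} = 15 · 1/32 = 15/32.
Numerically: E[X] ≈ 0.4688.

E[X] = C(6,4)·2^(1−C(4,2)) = 15/32 ≈ 0.4688.


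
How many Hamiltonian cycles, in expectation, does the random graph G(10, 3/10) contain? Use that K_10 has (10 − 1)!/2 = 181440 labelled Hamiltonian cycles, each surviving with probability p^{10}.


K_10 has (10 − 1)!/2 = 181440 labelled Hamiltonian cycles.
For each such Hamiltonian cycle H, let X_H = 1 if all 10 edges of H are present in G. Then P[X_H = 1] = p^{10} = (3/10)^{10} = 59049/10000000000.
By linearity of expectation: E[X] = Σ_H E[X_H] = 181440 · p^{10} = 181440 · 59049/10000000000 = 33480783/31250000.
Numerically: E[X] ≈ 1.07.

E[X] = 181440 · (3/10)^{10} = 33480783/31250000 ≈ 1.07.


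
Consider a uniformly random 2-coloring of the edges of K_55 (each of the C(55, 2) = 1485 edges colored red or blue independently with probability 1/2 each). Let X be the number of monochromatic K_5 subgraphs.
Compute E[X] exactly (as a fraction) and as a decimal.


Let X = Σ_S X_S over the C(55, 5) = 3478761 subsets S of size 5, where X_S = 1 if the K_5 on S is monochromatic.
For a fixed S, the K_5 on S has C(5, 2) = 10 edges. P[all 10 edges red] = (1/2)^10, and likewise for blue, so P[monochromatic] = 2·(1/2)^10 = 2^{1 − 10} = 1/512.
Summing: E[X] = C(55, 5) · 2^{1 − 10} = 3478761 · 1/512 = 3478761/512.
Numerically: E[X] ≈ 6794.45508.

E[X] = C(55,5)·2^(1−C(5,2)) = 3478761/512 ≈ 6794.45508.


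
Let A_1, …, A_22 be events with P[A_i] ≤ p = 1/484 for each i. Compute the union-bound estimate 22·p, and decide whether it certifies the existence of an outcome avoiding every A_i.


Union bound: P[∪_{i=1}^{22} A_i] ≤ Σ_i P[A_i] ≤ 22·p = 22·(1/484) = 1/22.
Numerically: 1/22 ≈ 0.0455.
Is 1/22 < 1? YES.
Since P[∪ A_i] ≤ 1/22 < 1, the complement has P[∩ A_i^c] ≥ 1 − 1/22 = 21/22 > 0, so some outcome avoids every A_i.

22·p = 1/22 ≈ 0.0455; existence CERTIFIED by the union bound.


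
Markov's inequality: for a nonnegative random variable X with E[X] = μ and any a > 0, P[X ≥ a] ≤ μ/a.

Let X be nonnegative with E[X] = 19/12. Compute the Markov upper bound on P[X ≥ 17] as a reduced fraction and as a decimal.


μ = E[X] = 19/12, a = 17.
Markov: P[X ≥ 17] ≤ μ/a = (19/12)/17 = 19/204.
Numerically: ≈ 0.093137.
(Since a = 17 > μ = 1.583333, the bound 19/204 is < 1 and informative.)

P[X ≥ 17] ≤ 19/204 ≈ 0.093137.


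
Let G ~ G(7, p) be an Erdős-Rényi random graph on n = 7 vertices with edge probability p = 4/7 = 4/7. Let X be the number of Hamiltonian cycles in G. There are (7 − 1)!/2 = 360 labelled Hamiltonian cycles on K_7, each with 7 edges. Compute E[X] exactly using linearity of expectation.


K_7 has (7 − 1)!/2 = 360 labelled Hamiltonian cycles.
For each such Hamiltonian cycle H, let X_H = 1 if all 7 edges of H are present in G. Then P[X_H = 1] = p^{7} = (4/7)^{7} = 16384/823543.
By linearity: E[X] = Σ_H E[X_H] = 360 · p^{7} = 360 · 16384/823543 = 5898240/823543.
Numerically: E[X] ≈ 7.162.

E[X] = 360 · (4/7)^{7} = 5898240/823543 ≈ 7.162.


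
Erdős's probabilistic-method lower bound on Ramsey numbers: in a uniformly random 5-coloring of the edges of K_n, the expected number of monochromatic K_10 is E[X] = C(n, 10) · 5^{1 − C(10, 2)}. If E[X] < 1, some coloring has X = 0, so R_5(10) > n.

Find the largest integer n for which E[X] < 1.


We need C(n, 10) · 5^{1 − 45} < 1, i.e. C(n, 10) < 5^{45 − 1} = 5684341886080801486968994140625.
Check values of n near the boundary:
  n = 5390: C(5390, 10) = 5655833965919099070255434039753; 5655833965919099070255434039753 < 5684341886080801486968994140625? YES
  n = 5391: C(5391, 10) = 5666344714787188828795213697883; 5666344714787188828795213697883 < 5684341886080801486968994140625? YES
  n = 5392: C(5392, 10) = 5676873040158402483252283957448; 5676873040158402483252283957448 < 5684341886080801486968994140625? YES
  n = 5393: C(5393, 10) = 5687418968154238267170642278008; 5687418968154238267170642278008 < 5684341886080801486968994140625? NO
  n = 5394: C(5394, 10) = 5697982524930156243149785372878; 5697982524930156243149785372878 < 5684341886080801486968994140625? NO
  n = 5395: C(5395, 10) = 5708563736675616143322765475706; 5708563736675616143322765475706 < 5684341886080801486968994140625? NO
The largest n with C(n, 10) < 5684341886080801486968994140625 is n = 5392 (where E[X] = 5676873040158402483252283957448/5684341886080801486968994140625 ≈ 0.9986861). Hence R_5(10) > 5392, i.e. R_5(10) ≥ 5393.

Largest n = 5392; hence R_5(10) > 5392.


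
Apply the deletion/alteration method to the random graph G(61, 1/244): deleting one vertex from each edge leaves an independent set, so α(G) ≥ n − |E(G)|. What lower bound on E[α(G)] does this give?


E[|E(G)|] = C(61, 2)·p = 1830 · (1/244) = 15/2.
E[α(G)] ≥ n − E[|E(G)|] = 61 − 15/2 = 107/2.
Numerically: ≈ 53.500.
(This is only a lower bound; the true E[α(G)] may be larger.)

E[α(G)] ≥ 107/2 ≈ 53.500.


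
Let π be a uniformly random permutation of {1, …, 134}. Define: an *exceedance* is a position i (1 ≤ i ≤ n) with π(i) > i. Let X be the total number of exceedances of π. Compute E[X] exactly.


Write X = Σ_{i=1}^{134} X_i, where X_i = 1_{π(i) > i}.
For each fixed i, π(i) is uniform over {1, …, 134} (marginal of a uniform permutation), so P[π(i) > i] = (n − i)/n. Summing: Σ_{i=1}^{134} (n − i)/n = (0 + 1 + … + 133)/134 = 134(134 − 1)/(2·134) = (134 − 1)/2.
Hence E[X] = Σ_{i=1}^{134} (134 − i)/134 = 133/2 ≈ 66.5000.

E[X] = 133/2 = 66.5000.


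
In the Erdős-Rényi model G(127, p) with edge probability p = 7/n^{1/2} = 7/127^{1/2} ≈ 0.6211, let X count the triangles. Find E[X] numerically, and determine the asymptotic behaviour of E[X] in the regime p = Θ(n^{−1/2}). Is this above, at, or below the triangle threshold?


Number of potential triangles: C(127, 3) = 333375.
Each occurs with probability p³ ≈ (0.6211)³ ≈ 2.396561e-01.
By linearity: E[X] = C(127, 3)·p³ ≈ 333375 · 2.396561e-01 ≈ 79895.3617.
Since α = 1/2 < 1, p = c/n^{1/2} ≫ 1/n is above the triangle threshold p ~ 1/n. Asymptotically E[X] ~ (c³/6)·n^{3(1−α)} = (7³/6)·n^{1.5} → ∞; triangles are abundant w.h.p.

E[X] ≈ 79895.3617; in regime p = Θ(1/n^{1/2}) E[X] diverges (above the triangle threshold p ~ 1/n).


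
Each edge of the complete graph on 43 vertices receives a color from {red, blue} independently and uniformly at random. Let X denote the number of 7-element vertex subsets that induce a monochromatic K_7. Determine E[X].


Let X = Σ_S X_S over the C(43, 7) = 32224114 subsets S of size 7, where X_S = 1 if the K_7 on S is monochromatic.
For a fixed S, the K_7 on S has C(7, 2) = 21 edges. P[all 21 edges red] = (1/2)^21, and likewise for blue, so P[monochromatic] = 2·(1/2)^21 = 2^{1 − 21} = 1/1048576.
Summing: E[X] = C(43, 7) · 2^{1 − 21} = 32224114 · 1/1048576 = 16112057/524288.
Numerically: E[X] ≈ 30.73131.

E[X] = C(43,7)·2^(1−C(7,2)) = 16112057/524288 ≈ 30.73131.


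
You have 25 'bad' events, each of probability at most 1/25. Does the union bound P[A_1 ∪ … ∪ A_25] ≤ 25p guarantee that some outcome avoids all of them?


Union bound: P[∪_{i=1}^{25} A_i] ≤ Σ_i P[A_i] ≤ 25·p = 25·(1/25) = 1.
Numerically: 1 ≈ 1.0000.
Is 1 < 1? NO.
Since the bound 1 is ≥ 1, the union bound is uninformative here; it does NOT by itself certify existence.

25·p = 1 ≈ 1.0000; existence NOT certified by the union bound.


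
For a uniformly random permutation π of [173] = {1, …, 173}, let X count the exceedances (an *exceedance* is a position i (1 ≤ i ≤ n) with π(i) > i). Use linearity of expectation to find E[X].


Write X = Σ_{i=1}^{173} X_i, where X_i = 1_{π(i) > i}.
For each fixed i, π(i) is uniform over {1, …, 173} (marginal of a uniform permutation), so P[π(i) > i] = (n − i)/n. Summing: Σ_{i=1}^{173} (n − i)/n = (0 + 1 + … + 172)/173 = 173(173 − 1)/(2·173) = (173 − 1)/2.
Hence E[X] = Σ_{i=1}^{173} (173 − i)/173 = 86 ≈ 86.00000.

E[X] = 86 = 86.00000.


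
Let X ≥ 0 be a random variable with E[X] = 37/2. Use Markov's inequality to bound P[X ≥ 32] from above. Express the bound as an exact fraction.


μ = E[X] = 37/2, a = 32.
Markov: P[X ≥ 32] ≤ μ/a = (37/2)/32 = 37/64.
Numerically: ≈ 0.5781.
(Since a = 32 > μ = 18.5000, the bound 37/64 is < 1 and informative.)

P[X ≥ 32] ≤ 37/64 ≈ 0.5781.


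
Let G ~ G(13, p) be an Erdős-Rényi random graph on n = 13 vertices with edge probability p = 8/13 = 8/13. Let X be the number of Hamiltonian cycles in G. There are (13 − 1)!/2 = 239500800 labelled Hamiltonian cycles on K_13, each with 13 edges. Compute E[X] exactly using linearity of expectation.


K_13 has (13 − 1)!/2 = 239500800 labelled Hamiltonian cycles.
For each such Hamiltonian cycle H, let X_H = 1 if all 13 edges of H are present in G. Then P[X_H = 1] = p^{13} = (8/13)^{13} = 549755813888/302875106592253.
By linearity: E[X] = Σ_H E[X_H] = 239500800 · p^{13} = 239500800 · 549755813888/302875106592253 = 131666957230827110400/302875106592253.
Numerically: E[X] ≈ 4.35e+05.

E[X] = 239500800 · (8/13)^{13} = 131666957230827110400/302875106592253 ≈ 4.35e+05.


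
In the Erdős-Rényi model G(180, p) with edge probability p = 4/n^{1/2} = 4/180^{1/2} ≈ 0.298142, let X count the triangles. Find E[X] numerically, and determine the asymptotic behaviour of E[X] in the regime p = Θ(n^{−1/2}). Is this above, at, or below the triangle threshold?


Number of potential triangles: C(180, 3) = 955860.
Each occurs with probability p³ ≈ (0.298142)³ ≈ 2.65015464e-02.
By linearity: E[X] = C(180, 3)·p³ ≈ 955860 · 2.65015464e-02 ≈ 25331.768142.
Since α = 1/2 < 1, p = c/n^{1/2} ≫ 1/n is above the triangle threshold p ~ 1/n. Asymptotically E[X] ~ (c³/6)·n^{3(1−α)} = (4³/6)·n^{1.5} → ∞; triangles are abundant w.h.p.

E[X] ≈ 25331.768142; in regime p = Θ(1/n^{1/2}) E[X] diverges (above the triangle threshold p ~ 1/n).


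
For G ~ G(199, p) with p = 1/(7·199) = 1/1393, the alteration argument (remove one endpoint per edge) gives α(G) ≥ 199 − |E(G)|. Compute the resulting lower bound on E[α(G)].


E[|E(G)|] = C(199, 2)·p = 19701 · (1/1393) = 99/7.
E[α(G)] ≥ n − E[|E(G)|] = 199 − 99/7 = 1294/7.
Numerically: ≈ 184.8571.
(This is only a lower bound; the true E[α(G)] may be larger.)

E[α(G)] ≥ 1294/7 ≈ 184.8571.


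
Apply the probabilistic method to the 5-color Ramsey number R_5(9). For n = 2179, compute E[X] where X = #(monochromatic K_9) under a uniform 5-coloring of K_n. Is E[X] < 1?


E[X] = C(2179, 9) · 5^{1 − 36} = 3001701930880099538508560 · 5^{−35} = 3001701930880099538508560/2910383045673370361328125.
As a reduced fraction: E[X] = 600340386176019907701712/582076609134674072265625 ≈ 1.03138.
Is E[X] < 1? NO.
Since E[X] ≥ 1, the first-moment bound is inconclusive at n = 2179; it does NOT by itself certify R_5(9) > 2179.

E[X] = 600340386176019907701712/582076609134674072265625 ≈ 1.03138; E[X] ≥ 1; first-moment method inconclusive here.


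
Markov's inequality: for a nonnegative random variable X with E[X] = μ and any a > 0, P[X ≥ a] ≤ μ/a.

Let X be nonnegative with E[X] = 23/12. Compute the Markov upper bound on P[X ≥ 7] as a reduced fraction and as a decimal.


μ = E[X] = 23/12, a = 7.
Markov: P[X ≥ 7] ≤ μ/a = (23/12)/7 = 23/84.
Numerically: ≈ 0.274.
(Since a = 7 > μ = 1.917, the bound 23/84 is < 1 and informative.)

P[X ≥ 7] ≤ 23/84 ≈ 0.274.


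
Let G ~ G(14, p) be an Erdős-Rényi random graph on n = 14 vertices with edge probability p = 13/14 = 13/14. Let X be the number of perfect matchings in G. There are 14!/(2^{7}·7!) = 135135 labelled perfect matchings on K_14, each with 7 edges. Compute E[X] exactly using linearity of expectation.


K_14 has 14!/(2^{7}·7!) = 135135 labelled perfect matchings.
For each such perfect matching H, let X_H = 1 if all 7 edges of H are present in G. Then P[X_H = 1] = p^{7} = (13/14)^{7} = 62748517/105413504.
By linearity: E[X] = Σ_H E[X_H] = 135135 · p^{7} = 135135 · 62748517/105413504 = 1211360120685/15059072.
Numerically: E[X] ≈ 8.04e+04.

E[X] = 135135 · (13/14)^{7} = 1211360120685/15059072 ≈ 8.04e+04.


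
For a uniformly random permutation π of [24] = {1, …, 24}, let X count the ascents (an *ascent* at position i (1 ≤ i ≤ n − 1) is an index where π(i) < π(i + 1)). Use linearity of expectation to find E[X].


Write X = Σ X_I over i = 1, …, 23, with X_I the indicator of one ascent.
There are 23 indicators.
For each fixed i, the pair (π(i), π(i+1)) is a uniformly random ordered pair of distinct values from {1, …, 24}; by symmetry P[π(i) < π(i+1)] = 1/2.
By linearity: E[X] = 23 · (1/2) = (24 − 1) · (1/2) = 23/2 ≈ 11.500000.

E[X] = 23/2 = 11.500000.


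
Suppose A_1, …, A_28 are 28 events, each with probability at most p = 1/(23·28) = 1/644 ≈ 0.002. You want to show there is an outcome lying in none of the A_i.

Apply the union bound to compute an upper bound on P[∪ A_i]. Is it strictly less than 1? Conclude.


Union bound: P[∪_{i=1}^{28} A_i] ≤ Σ_i P[A_i] ≤ 28·p = 28·(1/644) = 1/23.
Numerically: 1/23 ≈ 0.043.
Is 1/23 < 1? YES.
Since P[∪ A_i] ≤ 1/23 < 1, the complement has P[∩ A_i^c] ≥ 1 − 1/23 = 22/23 > 0, so some outcome avoids every A_i.

28·p = 1/23 ≈ 0.043; existence CERTIFIED by the union bound.


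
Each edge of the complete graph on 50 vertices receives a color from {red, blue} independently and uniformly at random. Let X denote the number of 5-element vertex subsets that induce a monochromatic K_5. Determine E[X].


Let X = Σ_S X_S over the C(50, 5) = 2118760 subsets S of size 5, where X_S = 1 if the K_5 on S is monochromatic.
For a fixed S, the K_5 on S has C(5, 2) = 10 edges. P[all 10 edges red] = (1/2)^10, and likewise for blue, so P[monochromatic] = 2·(1/2)^10 = 2^{1 − 10} = 1/512.
By linearity of expectation: E[X] = C(50, 5) · 2^{1 − 10} = 2118760 · 1/512 = 264845/64.
Numerically: E[X] ≈ 4138.203125.

E[X] = C(50,5)·2^(1−C(5,2)) = 264845/64 ≈ 4138.203125.


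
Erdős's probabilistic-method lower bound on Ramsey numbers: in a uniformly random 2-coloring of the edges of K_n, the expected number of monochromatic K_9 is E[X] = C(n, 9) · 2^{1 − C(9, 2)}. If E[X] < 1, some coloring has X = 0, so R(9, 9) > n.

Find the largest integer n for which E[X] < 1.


We need C(n, 9) · 2^{1 − 36} < 1, i.e. C(n, 9) < 2^{36 − 1} = 34359738368.
Check values of n near the boundary:
  n = 61: C(61, 9) = 17341763505; 17341763505 < 34359738368? YES
  n = 62: C(62, 9) = 20286591270; 20286591270 < 34359738368? YES
  n = 63: C(63, 9) = 23667689815; 23667689815 < 34359738368? YES
  n = 64: C(64, 9) = 27540584512; 27540584512 < 34359738368? YES
  n = 65: C(65, 9) = 31966749880; 31966749880 < 34359738368? YES
  n = 66: C(66, 9) = 37014131440; 37014131440 < 34359738368? NO
  n = 67: C(67, 9) = 42757703560; 42757703560 < 34359738368? NO
  n = 68: C(68, 9) = 49280065120; 49280065120 < 34359738368? NO
The largest n with C(n, 9) < 34359738368 is n = 65 (where E[X] = 3995843735/4294967296 ≈ 0.930). Hence R(9, 9) > 65, i.e. R(9, 9) ≥ 66.

Largest n = 65; hence R(9, 9) > 65.


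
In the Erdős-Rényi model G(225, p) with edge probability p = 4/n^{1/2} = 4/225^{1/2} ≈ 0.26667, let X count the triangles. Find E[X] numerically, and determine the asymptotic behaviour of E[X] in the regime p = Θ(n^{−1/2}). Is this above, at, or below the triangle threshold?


Number of potential triangles: C(225, 3) = 1873200.
Each occurs with probability p³ ≈ (0.26667)³ ≈ 1.8962963e-02.
By linearity: E[X] = C(225, 3)·p³ ≈ 1873200 · 1.8962963e-02 ≈ 35521.42222.
Since α = 1/2 < 1, p = c/n^{1/2} ≫ 1/n is above the triangle threshold p ~ 1/n. Asymptotically E[X] ~ (c³/6)·n^{3(1−α)} = (4³/6)·n^{1.5} → ∞; triangles are abundant w.h.p.

E[X] ≈ 35521.42222; in regime p = Θ(1/n^{1/2}) E[X] diverges (above the triangle threshold p ~ 1/n).
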